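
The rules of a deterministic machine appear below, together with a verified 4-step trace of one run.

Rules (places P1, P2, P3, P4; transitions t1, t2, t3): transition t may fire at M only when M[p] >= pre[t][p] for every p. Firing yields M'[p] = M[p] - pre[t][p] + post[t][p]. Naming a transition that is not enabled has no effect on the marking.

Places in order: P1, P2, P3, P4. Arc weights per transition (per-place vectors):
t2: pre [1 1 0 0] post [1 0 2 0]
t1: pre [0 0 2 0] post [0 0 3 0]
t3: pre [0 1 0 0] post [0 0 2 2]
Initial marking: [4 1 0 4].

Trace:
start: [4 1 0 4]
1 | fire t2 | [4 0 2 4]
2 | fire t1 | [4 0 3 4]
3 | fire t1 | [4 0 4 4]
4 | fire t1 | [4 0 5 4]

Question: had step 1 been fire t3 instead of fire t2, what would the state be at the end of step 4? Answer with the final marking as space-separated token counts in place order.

4 0 5 6

(re-executing from step 1 with the substitution; state before step 1: [4 1 0 4])
1 | fire t3 | [4 0 2 6]
2 | fire t1 | [4 0 3 6]
3 | fire t1 | [4 0 4 6]
4 | fire t1 | [4 0 5 6]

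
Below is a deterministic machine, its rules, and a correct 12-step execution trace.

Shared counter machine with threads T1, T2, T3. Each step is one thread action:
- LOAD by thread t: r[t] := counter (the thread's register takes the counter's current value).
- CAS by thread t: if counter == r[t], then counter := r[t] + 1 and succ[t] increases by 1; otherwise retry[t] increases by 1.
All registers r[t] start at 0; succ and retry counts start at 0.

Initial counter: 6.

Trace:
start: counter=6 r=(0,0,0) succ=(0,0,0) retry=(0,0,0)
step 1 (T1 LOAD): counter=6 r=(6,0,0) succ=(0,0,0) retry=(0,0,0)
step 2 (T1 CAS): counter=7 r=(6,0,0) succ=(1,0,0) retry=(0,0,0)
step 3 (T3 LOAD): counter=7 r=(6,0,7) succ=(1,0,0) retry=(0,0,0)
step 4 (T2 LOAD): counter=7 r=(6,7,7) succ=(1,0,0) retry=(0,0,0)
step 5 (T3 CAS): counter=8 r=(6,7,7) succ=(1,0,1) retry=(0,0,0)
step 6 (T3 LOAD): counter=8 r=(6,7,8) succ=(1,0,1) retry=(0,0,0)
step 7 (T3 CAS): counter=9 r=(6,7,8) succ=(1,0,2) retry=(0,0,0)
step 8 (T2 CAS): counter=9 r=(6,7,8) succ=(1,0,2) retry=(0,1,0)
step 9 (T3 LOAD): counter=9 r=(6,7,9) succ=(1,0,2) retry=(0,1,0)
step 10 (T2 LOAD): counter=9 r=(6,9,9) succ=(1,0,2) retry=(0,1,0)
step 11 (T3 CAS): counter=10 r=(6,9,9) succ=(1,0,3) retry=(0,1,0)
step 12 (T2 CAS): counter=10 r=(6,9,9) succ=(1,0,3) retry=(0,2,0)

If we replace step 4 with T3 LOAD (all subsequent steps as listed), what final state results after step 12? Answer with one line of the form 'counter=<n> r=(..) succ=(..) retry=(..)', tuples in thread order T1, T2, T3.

counter=10 r=(6,9,9) succ=(1,0,3) retry=(0,2,0)

(re-executing from step 4 with the substitution; state before step 4: counter=7 r=(6,0,7) succ=(1,0,0) retry=(0,0,0))
step 4 (T3 LOAD): counter=7 r=(6,0,7) succ=(1,0,0) retry=(0,0,0)
step 5 (T3 CAS): counter=8 r=(6,0,7) succ=(1,0,1) retry=(0,0,0)
step 6 (T3 LOAD): counter=8 r=(6,0,8) succ=(1,0,1) retry=(0,0,0)
step 7 (T3 CAS): counter=9 r=(6,0,8) succ=(1,0,2) retry=(0,0,0)
step 8 (T2 CAS): counter=9 r=(6,0,8) succ=(1,0,2) retry=(0,1,0)
step 9 (T3 LOAD): counter=9 r=(6,0,9) succ=(1,0,2) retry=(0,1,0)
step 10 (T2 LOAD): counter=9 r=(6,9,9) succ=(1,0,2) retry=(0,1,0)
step 11 (T3 CAS): counter=10 r=(6,9,9) succ=(1,0,3) retry=(0,1,0)
step 12 (T2 CAS): counter=10 r=(6,9,9) succ=(1,0,3) retry=(0,2,0)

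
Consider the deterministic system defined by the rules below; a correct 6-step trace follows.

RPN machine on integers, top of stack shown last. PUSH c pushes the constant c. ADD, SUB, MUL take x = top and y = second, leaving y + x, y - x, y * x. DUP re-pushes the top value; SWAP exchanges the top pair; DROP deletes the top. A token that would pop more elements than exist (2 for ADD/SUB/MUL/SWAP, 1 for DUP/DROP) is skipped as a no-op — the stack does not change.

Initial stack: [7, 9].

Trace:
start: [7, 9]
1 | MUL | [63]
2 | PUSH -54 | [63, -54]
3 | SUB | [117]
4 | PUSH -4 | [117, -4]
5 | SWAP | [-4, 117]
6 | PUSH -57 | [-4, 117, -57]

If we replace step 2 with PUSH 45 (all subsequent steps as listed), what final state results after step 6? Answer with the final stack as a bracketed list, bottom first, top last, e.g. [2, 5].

(re-executing from step 2 with the substitution; state before step 2: [63])
2 | PUSH 45 | [63, 45]
3 | SUB | [18]
4 | PUSH -4 | [18, -4]
5 | SWAP | [-4, 18]
6 | PUSH -57 | [-4, 18, -57]

[-4, 18, -57]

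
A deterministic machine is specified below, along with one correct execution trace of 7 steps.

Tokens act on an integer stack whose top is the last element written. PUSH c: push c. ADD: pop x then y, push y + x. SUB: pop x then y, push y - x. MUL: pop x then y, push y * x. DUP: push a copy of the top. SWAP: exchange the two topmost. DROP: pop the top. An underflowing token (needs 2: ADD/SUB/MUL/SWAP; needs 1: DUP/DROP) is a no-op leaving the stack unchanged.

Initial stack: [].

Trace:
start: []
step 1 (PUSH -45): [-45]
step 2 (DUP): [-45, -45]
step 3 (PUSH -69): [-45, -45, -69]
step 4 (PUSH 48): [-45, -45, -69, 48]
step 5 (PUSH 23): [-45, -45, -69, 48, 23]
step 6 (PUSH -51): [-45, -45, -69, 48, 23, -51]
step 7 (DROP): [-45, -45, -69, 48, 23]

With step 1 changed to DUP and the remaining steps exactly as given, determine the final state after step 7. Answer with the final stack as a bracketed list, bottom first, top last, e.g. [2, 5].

(re-executing from step 1 with the substitution; state before step 1: [])
step 1 (DUP): []
step 2 (DUP): []
step 3 (PUSH -69): [-69]
step 4 (PUSH 48): [-69, 48]
step 5 (PUSH 23): [-69, 48, 23]
step 6 (PUSH -51): [-69, 48, 23, -51]
step 7 (DROP): [-69, 48, 23]

[-69, 48, 23]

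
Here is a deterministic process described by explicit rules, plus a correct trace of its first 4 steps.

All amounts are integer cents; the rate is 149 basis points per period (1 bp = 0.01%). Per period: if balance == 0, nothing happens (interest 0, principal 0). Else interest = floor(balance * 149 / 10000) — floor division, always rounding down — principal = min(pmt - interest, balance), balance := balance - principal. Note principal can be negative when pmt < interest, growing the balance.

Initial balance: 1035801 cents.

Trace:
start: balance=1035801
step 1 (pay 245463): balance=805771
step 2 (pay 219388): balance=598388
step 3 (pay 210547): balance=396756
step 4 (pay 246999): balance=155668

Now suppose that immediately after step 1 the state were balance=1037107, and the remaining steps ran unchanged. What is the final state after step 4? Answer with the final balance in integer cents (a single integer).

state after step 1 := balance=1037107
step 2 (pay 219388): balance=833171
step 3 (pay 210547): balance=635038
step 4 (pay 246999): balance=397501

397501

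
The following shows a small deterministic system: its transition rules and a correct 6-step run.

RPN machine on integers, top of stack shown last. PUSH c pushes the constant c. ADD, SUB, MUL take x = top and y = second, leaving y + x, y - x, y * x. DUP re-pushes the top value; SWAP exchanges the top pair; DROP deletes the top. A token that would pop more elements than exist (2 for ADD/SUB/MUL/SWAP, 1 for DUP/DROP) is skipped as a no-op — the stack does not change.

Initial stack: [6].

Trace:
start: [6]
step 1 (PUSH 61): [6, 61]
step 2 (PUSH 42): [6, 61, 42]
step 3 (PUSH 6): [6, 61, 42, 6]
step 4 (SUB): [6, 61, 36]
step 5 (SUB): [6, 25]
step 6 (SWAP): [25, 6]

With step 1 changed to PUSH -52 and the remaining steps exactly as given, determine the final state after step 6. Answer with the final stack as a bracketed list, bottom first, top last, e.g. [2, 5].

[-88, 6]

(re-executing from step 1 with the substitution; state before step 1: [6])
step 1 (PUSH -52): [6, -52]
step 2 (PUSH 42): [6, -52, 42]
step 3 (PUSH 6): [6, -52, 42, 6]
step 4 (SUB): [6, -52, 36]
step 5 (SUB): [6, -88]
step 6 (SWAP): [-88, 6]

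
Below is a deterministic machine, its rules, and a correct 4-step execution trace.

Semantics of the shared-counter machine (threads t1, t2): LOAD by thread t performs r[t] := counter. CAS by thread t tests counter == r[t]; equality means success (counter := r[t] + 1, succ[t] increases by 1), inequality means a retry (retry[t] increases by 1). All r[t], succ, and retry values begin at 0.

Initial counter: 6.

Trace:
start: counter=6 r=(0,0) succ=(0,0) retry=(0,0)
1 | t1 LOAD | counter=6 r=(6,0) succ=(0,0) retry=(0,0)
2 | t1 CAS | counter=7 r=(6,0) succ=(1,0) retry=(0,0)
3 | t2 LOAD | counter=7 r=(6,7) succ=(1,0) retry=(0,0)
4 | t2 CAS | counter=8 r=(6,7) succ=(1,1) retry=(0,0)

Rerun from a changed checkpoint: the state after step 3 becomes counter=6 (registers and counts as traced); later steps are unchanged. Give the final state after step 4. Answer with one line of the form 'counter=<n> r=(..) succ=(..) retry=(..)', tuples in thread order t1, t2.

counter=6 r=(6,7) succ=(1,0) retry=(0,1)

state after step 3 := counter=6 r=(6,7) succ=(1,0) retry=(0,0)
4 | t2 CAS | counter=6 r=(6,7) succ=(1,0) retry=(0,1)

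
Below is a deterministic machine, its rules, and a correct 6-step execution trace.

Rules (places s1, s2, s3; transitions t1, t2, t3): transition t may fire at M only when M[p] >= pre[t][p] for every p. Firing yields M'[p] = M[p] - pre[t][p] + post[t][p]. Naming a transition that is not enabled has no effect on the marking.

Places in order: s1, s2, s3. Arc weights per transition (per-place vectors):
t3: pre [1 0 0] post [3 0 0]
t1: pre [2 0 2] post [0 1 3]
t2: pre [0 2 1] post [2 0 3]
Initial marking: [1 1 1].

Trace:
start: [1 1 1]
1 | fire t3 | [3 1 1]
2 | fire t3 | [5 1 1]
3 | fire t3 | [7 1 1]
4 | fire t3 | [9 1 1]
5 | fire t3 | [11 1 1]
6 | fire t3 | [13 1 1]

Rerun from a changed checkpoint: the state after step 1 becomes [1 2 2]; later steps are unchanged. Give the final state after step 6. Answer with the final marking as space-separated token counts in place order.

11 2 2

state after step 1 := [1 2 2]
2 | fire t3 | [3 2 2]
3 | fire t3 | [5 2 2]
4 | fire t3 | [7 2 2]
5 | fire t3 | [9 2 2]
6 | fire t3 | [11 2 2]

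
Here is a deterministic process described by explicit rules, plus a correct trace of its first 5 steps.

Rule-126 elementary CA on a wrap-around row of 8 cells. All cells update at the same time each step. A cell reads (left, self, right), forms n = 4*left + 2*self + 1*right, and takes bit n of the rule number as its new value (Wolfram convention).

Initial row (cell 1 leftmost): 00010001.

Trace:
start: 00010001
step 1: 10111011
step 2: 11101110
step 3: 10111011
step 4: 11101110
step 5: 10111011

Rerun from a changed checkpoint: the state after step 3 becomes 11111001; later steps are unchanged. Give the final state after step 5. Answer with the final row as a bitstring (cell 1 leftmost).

state after step 3 := 11111001
step 4: 00001111
step 5: 10011001

10011001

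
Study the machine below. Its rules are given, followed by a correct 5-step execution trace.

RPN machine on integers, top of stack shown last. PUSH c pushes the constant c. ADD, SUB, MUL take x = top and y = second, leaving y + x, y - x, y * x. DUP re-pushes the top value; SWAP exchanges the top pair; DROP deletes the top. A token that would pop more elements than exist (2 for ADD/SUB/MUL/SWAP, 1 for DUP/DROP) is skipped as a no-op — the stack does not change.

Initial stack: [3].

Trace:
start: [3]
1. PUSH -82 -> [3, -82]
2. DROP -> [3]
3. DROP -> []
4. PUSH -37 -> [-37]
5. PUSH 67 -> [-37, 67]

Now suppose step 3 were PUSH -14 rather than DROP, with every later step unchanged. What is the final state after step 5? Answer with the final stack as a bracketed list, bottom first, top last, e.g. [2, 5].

[3, -14, -37, 67]

(re-executing from step 3 with the substitution; state before step 3: [3])
3. PUSH -14 -> [3, -14]
4. PUSH -37 -> [3, -14, -37]
5. PUSH 67 -> [3, -14, -37, 67]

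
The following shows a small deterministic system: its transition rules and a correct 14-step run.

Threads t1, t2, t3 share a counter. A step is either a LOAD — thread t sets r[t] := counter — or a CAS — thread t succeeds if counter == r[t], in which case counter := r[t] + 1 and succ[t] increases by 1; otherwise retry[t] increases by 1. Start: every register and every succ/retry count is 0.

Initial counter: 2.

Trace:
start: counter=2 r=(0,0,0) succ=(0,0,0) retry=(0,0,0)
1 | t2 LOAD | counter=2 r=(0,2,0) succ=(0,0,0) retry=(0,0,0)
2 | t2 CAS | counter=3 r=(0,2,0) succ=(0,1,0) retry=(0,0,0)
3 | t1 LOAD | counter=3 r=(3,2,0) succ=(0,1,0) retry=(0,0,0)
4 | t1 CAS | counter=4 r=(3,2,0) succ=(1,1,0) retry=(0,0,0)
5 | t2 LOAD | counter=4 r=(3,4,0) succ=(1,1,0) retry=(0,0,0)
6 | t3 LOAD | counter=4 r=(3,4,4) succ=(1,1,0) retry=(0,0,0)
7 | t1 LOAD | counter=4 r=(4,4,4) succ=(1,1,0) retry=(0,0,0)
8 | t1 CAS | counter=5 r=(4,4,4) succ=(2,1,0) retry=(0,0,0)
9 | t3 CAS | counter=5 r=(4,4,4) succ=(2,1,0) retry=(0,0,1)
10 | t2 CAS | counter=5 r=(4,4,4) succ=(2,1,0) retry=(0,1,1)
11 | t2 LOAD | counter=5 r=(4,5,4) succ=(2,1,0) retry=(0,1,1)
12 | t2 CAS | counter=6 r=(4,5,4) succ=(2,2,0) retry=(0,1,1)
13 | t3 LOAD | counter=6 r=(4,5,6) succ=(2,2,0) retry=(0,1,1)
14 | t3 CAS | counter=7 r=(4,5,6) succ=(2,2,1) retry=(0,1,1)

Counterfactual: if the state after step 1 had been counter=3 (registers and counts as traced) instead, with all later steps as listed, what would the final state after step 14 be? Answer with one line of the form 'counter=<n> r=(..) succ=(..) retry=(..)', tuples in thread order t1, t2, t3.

counter=7 r=(4,5,6) succ=(2,1,1) retry=(0,2,1)

state after step 1 := counter=3 r=(0,2,0) succ=(0,0,0) retry=(0,0,0)
2 | t2 CAS | counter=3 r=(0,2,0) succ=(0,0,0) retry=(0,1,0)
3 | t1 LOAD | counter=3 r=(3,2,0) succ=(0,0,0) retry=(0,1,0)
4 | t1 CAS | counter=4 r=(3,2,0) succ=(1,0,0) retry=(0,1,0)
5 | t2 LOAD | counter=4 r=(3,4,0) succ=(1,0,0) retry=(0,1,0)
6 | t3 LOAD | counter=4 r=(3,4,4) succ=(1,0,0) retry=(0,1,0)
7 | t1 LOAD | counter=4 r=(4,4,4) succ=(1,0,0) retry=(0,1,0)
8 | t1 CAS | counter=5 r=(4,4,4) succ=(2,0,0) retry=(0,1,0)
9 | t3 CAS | counter=5 r=(4,4,4) succ=(2,0,0) retry=(0,1,1)
10 | t2 CAS | counter=5 r=(4,4,4) succ=(2,0,0) retry=(0,2,1)
11 | t2 LOAD | counter=5 r=(4,5,4) succ=(2,0,0) retry=(0,2,1)
12 | t2 CAS | counter=6 r=(4,5,4) succ=(2,1,0) retry=(0,2,1)
13 | t3 LOAD | counter=6 r=(4,5,6) succ=(2,1,0) retry=(0,2,1)
14 | t3 CAS | counter=7 r=(4,5,6) succ=(2,1,1) retry=(0,2,1)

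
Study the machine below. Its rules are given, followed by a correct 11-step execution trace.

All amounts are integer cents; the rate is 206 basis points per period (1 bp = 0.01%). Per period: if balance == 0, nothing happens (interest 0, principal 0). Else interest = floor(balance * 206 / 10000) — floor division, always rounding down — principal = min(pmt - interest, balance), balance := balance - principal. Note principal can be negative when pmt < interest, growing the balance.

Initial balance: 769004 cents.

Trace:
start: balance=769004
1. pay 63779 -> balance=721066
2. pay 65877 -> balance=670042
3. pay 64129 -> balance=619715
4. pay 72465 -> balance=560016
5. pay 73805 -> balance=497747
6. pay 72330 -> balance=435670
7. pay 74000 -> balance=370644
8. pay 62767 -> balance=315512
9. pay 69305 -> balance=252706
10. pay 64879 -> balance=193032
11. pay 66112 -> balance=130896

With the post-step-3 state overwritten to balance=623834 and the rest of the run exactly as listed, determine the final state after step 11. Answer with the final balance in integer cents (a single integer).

state after step 3 := balance=623834
4. pay 72465 -> balance=564219
5. pay 73805 -> balance=502036
6. pay 72330 -> balance=440047
7. pay 74000 -> balance=375111
8. pay 62767 -> balance=320071
9. pay 69305 -> balance=257359
10. pay 64879 -> balance=197781
11. pay 66112 -> balance=135743

135743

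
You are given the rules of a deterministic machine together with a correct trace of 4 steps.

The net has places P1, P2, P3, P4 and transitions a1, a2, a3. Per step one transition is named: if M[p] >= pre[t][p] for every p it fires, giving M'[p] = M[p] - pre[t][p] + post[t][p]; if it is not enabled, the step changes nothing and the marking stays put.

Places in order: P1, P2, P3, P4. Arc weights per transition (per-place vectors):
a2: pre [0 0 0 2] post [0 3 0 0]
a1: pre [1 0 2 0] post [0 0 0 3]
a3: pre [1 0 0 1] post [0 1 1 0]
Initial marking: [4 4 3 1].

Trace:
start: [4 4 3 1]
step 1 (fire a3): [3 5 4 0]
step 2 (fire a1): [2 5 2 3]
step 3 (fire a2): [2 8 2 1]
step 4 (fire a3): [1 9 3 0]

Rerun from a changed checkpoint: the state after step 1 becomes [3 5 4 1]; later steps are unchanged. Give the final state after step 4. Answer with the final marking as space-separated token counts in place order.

state after step 1 := [3 5 4 1]
step 2 (fire a1): [2 5 2 4]
step 3 (fire a2): [2 8 2 2]
step 4 (fire a3): [1 9 3 1]

1 9 3 1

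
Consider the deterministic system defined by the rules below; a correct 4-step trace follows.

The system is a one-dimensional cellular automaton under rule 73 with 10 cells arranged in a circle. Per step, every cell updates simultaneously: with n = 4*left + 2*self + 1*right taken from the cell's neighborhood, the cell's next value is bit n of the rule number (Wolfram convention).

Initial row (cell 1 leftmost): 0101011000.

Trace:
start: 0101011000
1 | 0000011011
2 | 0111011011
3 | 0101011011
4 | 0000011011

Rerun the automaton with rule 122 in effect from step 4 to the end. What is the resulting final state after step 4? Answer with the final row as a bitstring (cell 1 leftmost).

(re-executing step 4 under rule 122; state before step 4: 0101011011)
4 | 1010111111

1010111111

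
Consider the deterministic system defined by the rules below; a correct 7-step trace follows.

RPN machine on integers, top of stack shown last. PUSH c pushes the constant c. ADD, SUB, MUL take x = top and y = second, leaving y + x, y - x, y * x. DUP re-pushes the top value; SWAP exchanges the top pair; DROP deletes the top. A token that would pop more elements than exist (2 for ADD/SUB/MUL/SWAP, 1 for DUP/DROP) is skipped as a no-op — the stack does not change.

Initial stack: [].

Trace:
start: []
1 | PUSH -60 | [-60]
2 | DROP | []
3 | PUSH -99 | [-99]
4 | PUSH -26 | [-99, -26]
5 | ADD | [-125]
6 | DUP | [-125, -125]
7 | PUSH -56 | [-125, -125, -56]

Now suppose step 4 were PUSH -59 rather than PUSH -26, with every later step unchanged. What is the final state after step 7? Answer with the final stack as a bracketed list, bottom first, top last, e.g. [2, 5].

(re-executing from step 4 with the substitution; state before step 4: [-99])
4 | PUSH -59 | [-99, -59]
5 | ADD | [-158]
6 | DUP | [-158, -158]
7 | PUSH -56 | [-158, -158, -56]

[-158, -158, -56]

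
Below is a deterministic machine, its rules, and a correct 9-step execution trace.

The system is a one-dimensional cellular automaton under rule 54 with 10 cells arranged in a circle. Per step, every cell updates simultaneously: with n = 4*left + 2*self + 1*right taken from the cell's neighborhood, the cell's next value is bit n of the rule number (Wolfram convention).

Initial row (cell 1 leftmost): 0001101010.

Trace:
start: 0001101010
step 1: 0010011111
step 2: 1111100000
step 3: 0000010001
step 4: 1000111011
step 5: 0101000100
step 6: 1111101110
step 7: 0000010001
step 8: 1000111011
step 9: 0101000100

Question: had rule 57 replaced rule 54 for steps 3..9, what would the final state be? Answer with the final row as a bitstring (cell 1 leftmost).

0101010101

(re-executing steps 3..9 under rule 57; state before step 3: 1111100000)
step 3: 1000011110
step 4: 0111010001
step 5: 1100101100
step 6: 1010011010
step 7: 0101010101
step 8: 1010101010
step 9: 0101010101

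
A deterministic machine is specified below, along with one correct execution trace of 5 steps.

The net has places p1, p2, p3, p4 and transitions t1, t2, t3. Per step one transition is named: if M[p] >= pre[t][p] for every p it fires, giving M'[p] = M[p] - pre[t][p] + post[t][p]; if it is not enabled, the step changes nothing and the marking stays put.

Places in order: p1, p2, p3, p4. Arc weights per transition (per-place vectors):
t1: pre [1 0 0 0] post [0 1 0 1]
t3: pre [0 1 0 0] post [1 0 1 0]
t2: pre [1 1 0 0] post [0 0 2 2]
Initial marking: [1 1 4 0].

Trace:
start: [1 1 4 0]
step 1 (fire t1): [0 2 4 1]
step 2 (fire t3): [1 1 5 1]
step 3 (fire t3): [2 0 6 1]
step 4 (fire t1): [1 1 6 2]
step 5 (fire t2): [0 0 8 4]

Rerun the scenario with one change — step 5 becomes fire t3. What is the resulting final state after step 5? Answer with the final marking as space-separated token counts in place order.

2 0 7 2

(re-executing from step 5 with the substitution; state before step 5: [1 1 6 2])
step 5 (fire t3): [2 0 7 2]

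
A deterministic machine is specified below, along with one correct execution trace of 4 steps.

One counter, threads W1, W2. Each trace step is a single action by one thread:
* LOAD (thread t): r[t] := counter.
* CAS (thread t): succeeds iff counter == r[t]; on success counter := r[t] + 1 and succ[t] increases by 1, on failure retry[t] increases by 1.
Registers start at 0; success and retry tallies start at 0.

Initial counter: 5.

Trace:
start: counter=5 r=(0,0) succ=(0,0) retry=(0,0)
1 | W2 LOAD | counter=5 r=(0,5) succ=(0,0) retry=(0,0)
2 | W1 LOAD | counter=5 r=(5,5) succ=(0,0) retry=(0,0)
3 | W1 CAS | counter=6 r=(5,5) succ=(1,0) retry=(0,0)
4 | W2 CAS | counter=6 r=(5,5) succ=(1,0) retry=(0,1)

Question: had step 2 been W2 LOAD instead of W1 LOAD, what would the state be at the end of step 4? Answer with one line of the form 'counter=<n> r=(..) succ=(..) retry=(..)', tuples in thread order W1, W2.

counter=6 r=(0,5) succ=(0,1) retry=(1,0)

(re-executing from step 2 with the substitution; state before step 2: counter=5 r=(0,5) succ=(0,0) retry=(0,0))
2 | W2 LOAD | counter=5 r=(0,5) succ=(0,0) retry=(0,0)
3 | W1 CAS | counter=5 r=(0,5) succ=(0,0) retry=(1,0)
4 | W2 CAS | counter=6 r=(0,5) succ=(0,1) retry=(1,0)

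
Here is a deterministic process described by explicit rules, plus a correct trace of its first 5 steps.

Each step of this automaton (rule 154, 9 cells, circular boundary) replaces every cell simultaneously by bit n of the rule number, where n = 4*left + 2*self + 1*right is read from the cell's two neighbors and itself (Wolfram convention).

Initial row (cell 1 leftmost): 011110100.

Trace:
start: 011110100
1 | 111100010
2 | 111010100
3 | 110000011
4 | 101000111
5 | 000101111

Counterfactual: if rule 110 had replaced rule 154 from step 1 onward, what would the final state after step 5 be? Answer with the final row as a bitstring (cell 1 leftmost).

(re-executing steps 1..5 under rule 110; state before step 1: 011110100)
1 | 110011100
2 | 110110101
3 | 011111111
4 | 110000001
5 | 010000011

010000011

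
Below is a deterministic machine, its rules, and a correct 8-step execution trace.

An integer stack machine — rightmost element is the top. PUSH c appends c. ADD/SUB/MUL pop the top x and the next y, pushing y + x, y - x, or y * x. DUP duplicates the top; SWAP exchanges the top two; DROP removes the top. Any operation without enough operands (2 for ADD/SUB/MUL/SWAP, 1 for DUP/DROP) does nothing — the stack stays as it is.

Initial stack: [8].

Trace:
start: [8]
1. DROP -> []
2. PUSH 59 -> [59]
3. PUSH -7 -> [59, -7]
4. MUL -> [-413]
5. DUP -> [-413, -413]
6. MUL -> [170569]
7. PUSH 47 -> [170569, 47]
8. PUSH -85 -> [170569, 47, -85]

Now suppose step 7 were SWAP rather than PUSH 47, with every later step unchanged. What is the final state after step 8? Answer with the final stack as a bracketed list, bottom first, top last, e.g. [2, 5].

[170569, -85]

(re-executing from step 7 with the substitution; state before step 7: [170569])
7. SWAP -> [170569]
8. PUSH -85 -> [170569, -85]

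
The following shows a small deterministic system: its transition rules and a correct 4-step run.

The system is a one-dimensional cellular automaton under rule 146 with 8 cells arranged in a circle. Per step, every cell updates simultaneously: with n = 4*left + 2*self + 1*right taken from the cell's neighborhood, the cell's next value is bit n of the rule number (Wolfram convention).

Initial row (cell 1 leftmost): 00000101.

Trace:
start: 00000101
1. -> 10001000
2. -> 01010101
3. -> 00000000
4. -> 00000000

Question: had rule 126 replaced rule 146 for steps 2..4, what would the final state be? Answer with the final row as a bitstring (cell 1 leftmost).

(re-executing steps 2..4 under rule 126; state before step 2: 10001000)
2. -> 11011101
3. -> 01110111
4. -> 11011101

11011101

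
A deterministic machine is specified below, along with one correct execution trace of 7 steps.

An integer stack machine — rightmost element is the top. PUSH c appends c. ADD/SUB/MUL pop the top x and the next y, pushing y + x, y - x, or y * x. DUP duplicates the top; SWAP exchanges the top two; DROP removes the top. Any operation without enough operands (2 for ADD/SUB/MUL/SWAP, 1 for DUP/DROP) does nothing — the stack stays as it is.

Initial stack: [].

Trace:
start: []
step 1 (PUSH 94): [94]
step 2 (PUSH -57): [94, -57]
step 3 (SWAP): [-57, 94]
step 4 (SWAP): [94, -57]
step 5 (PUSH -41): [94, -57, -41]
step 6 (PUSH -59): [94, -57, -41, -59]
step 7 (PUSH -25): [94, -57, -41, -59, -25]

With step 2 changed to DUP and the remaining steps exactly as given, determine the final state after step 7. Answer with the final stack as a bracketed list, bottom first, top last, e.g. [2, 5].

[94, 94, -41, -59, -25]

(re-executing from step 2 with the substitution; state before step 2: [94])
step 2 (DUP): [94, 94]
step 3 (SWAP): [94, 94]
step 4 (SWAP): [94, 94]
step 5 (PUSH -41): [94, 94, -41]
step 6 (PUSH -59): [94, 94, -41, -59]
step 7 (PUSH -25): [94, 94, -41, -59, -25]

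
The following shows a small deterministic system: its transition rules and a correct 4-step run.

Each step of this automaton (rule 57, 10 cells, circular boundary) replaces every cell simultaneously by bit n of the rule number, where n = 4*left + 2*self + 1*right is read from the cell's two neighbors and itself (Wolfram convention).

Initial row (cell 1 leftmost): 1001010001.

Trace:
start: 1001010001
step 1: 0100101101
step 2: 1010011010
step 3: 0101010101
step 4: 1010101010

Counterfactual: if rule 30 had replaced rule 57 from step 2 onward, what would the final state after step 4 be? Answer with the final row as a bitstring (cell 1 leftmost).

0110011000

(re-executing steps 2..4 under rule 30; state before step 2: 0100101101)
step 2: 0111101001
step 3: 0100001111
step 4: 0110011000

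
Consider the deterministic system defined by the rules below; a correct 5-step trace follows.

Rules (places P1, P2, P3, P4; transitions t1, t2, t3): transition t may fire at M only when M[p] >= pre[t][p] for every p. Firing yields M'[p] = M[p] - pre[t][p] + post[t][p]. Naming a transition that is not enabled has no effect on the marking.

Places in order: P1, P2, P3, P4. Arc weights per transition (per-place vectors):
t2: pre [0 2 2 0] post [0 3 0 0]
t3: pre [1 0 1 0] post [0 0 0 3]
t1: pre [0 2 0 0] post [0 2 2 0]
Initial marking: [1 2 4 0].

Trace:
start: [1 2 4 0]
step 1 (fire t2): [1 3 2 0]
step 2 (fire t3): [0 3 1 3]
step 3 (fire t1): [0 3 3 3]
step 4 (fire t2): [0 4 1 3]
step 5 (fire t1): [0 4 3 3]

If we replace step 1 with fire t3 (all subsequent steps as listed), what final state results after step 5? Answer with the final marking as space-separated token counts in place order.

0 3 5 3

(re-executing from step 1 with the substitution; state before step 1: [1 2 4 0])
step 1 (fire t3): [0 2 3 3]
step 2 (fire t3): [0 2 3 3]
step 3 (fire t1): [0 2 5 3]
step 4 (fire t2): [0 3 3 3]
step 5 (fire t1): [0 3 5 3]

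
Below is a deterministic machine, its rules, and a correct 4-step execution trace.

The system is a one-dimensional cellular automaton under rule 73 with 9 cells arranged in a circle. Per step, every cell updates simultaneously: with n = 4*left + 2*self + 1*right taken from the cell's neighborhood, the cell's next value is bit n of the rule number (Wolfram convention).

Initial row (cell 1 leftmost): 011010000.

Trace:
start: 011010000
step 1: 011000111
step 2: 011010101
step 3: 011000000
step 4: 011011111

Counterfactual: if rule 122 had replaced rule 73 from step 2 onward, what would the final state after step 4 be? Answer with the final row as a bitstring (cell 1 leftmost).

(re-executing steps 2..4 under rule 122; state before step 2: 011000111)
step 2: 111101101
step 3: 000111111
step 4: 101100001

101100001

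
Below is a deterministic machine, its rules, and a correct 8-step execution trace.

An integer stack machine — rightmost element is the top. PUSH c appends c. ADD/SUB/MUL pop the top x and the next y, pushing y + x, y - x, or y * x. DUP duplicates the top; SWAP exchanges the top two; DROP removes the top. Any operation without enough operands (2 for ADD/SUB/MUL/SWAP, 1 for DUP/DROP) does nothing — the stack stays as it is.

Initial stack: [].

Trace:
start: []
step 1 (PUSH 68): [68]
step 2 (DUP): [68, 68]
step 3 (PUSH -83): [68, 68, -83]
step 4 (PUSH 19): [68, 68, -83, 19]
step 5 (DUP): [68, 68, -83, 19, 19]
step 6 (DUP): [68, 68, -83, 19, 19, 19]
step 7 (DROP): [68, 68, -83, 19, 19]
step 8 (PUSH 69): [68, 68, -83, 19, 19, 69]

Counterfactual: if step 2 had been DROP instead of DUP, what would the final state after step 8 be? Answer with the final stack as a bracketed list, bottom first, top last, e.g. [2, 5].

(re-executing from step 2 with the substitution; state before step 2: [68])
step 2 (DROP): []
step 3 (PUSH -83): [-83]
step 4 (PUSH 19): [-83, 19]
step 5 (DUP): [-83, 19, 19]
step 6 (DUP): [-83, 19, 19, 19]
step 7 (DROP): [-83, 19, 19]
step 8 (PUSH 69): [-83, 19, 19, 69]

[-83, 19, 19, 69]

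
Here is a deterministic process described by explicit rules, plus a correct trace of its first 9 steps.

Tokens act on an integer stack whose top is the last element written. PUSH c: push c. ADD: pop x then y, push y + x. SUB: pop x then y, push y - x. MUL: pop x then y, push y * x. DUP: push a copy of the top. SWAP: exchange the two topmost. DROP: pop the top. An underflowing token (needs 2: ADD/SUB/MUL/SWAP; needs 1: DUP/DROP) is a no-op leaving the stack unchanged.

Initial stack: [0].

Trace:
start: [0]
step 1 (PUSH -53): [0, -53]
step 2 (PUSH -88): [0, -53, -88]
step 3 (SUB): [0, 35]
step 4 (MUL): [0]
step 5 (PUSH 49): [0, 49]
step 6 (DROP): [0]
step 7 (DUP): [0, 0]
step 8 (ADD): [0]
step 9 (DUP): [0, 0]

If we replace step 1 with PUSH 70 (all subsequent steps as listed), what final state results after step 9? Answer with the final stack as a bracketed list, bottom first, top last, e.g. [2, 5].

(re-executing from step 1 with the substitution; state before step 1: [0])
step 1 (PUSH 70): [0, 70]
step 2 (PUSH -88): [0, 70, -88]
step 3 (SUB): [0, 158]
step 4 (MUL): [0]
step 5 (PUSH 49): [0, 49]
step 6 (DROP): [0]
step 7 (DUP): [0, 0]
step 8 (ADD): [0]
step 9 (DUP): [0, 0]

[0, 0]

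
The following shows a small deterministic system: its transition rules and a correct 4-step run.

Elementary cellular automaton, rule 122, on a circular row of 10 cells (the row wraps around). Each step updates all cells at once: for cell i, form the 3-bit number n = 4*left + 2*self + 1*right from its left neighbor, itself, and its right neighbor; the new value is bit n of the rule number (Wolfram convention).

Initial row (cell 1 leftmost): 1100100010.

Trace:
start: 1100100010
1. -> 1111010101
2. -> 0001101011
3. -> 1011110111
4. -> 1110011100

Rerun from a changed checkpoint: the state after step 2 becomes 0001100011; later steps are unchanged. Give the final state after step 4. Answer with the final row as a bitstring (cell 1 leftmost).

state after step 2 := 0001100011
3. -> 1011110111
4. -> 1110011100

1110011100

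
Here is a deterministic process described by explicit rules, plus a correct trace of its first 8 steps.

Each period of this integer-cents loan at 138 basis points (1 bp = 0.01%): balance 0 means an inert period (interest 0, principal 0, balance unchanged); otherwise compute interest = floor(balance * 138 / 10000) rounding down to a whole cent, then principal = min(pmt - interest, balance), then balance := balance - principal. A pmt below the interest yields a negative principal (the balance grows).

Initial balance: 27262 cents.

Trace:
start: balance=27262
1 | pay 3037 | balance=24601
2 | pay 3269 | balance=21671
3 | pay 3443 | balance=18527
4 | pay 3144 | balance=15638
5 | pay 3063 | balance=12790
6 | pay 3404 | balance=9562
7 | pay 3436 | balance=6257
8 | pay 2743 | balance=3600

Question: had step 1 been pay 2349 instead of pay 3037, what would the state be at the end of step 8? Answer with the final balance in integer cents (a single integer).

4357

(re-executing from step 1 with the substitution; state before step 1: balance=27262)
1 | pay 2349 | balance=25289
2 | pay 3269 | balance=22368
3 | pay 3443 | balance=19233
4 | pay 3144 | balance=16354
5 | pay 3063 | balance=13516
6 | pay 3404 | balance=10298
7 | pay 3436 | balance=7004
8 | pay 2743 | balance=4357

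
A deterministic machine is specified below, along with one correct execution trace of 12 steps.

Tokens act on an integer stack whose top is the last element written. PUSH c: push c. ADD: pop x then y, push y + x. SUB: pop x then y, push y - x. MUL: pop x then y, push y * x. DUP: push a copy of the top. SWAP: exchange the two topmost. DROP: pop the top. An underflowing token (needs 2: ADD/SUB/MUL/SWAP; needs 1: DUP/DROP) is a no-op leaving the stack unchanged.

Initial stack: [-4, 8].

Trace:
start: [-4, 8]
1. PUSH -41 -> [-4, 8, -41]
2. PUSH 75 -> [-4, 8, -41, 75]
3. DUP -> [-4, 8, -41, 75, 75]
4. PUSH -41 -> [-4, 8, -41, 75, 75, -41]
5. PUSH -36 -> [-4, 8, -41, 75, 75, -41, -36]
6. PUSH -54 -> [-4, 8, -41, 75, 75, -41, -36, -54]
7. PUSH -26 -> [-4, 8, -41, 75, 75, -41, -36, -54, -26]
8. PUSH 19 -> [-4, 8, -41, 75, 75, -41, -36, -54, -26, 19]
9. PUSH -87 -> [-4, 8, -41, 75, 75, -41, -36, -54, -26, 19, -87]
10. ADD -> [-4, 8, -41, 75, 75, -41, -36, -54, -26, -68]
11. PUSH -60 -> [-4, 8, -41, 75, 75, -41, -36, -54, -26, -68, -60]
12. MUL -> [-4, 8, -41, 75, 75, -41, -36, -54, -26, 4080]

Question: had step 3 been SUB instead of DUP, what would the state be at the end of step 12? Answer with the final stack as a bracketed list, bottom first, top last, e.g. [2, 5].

(re-executing from step 3 with the substitution; state before step 3: [-4, 8, -41, 75])
3. SUB -> [-4, 8, -116]
4. PUSH -41 -> [-4, 8, -116, -41]
5. PUSH -36 -> [-4, 8, -116, -41, -36]
6. PUSH -54 -> [-4, 8, -116, -41, -36, -54]
7. PUSH -26 -> [-4, 8, -116, -41, -36, -54, -26]
8. PUSH 19 -> [-4, 8, -116, -41, -36, -54, -26, 19]
9. PUSH -87 -> [-4, 8, -116, -41, -36, -54, -26, 19, -87]
10. ADD -> [-4, 8, -116, -41, -36, -54, -26, -68]
11. PUSH -60 -> [-4, 8, -116, -41, -36, -54, -26, -68, -60]
12. MUL -> [-4, 8, -116, -41, -36, -54, -26, 4080]

[-4, 8, -116, -41, -36, -54, -26, 4080]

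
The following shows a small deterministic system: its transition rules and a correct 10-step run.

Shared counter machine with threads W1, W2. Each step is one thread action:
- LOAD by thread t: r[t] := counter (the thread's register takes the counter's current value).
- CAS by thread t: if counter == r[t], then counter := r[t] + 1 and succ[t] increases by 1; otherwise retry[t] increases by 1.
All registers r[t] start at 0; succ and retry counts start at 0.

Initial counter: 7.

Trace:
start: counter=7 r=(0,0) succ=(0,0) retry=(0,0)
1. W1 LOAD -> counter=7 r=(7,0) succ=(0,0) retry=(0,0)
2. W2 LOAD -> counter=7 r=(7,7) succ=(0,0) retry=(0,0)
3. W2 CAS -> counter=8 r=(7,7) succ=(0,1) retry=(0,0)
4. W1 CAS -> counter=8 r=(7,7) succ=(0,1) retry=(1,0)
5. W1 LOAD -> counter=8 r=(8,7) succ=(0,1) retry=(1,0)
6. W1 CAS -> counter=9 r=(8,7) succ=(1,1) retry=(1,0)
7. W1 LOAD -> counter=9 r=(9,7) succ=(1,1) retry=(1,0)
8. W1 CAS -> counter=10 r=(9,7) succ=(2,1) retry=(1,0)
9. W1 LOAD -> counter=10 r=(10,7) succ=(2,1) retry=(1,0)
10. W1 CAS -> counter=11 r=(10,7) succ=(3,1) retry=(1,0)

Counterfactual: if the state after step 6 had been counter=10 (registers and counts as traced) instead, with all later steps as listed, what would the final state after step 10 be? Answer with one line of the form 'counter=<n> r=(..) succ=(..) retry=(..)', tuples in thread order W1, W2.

counter=12 r=(11,7) succ=(3,1) retry=(1,0)

state after step 6 := counter=10 r=(8,7) succ=(1,1) retry=(1,0)
7. W1 LOAD -> counter=10 r=(10,7) succ=(1,1) retry=(1,0)
8. W1 CAS -> counter=11 r=(10,7) succ=(2,1) retry=(1,0)
9. W1 LOAD -> counter=11 r=(11,7) succ=(2,1) retry=(1,0)
10. W1 CAS -> counter=12 r=(11,7) succ=(3,1) retry=(1,0)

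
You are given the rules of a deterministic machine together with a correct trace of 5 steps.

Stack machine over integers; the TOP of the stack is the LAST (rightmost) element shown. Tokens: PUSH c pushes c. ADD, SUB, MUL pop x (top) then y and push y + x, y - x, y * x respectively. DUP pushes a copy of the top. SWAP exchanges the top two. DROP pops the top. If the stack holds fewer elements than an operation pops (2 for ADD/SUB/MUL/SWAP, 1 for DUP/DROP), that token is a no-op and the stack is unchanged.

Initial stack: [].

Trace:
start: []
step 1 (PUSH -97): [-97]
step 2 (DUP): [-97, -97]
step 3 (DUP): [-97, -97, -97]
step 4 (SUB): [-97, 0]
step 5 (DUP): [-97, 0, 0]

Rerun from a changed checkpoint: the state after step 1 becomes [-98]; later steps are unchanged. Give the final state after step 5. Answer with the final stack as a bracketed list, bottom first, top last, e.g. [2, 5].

[-98, 0, 0]

state after step 1 := [-98]
step 2 (DUP): [-98, -98]
step 3 (DUP): [-98, -98, -98]
step 4 (SUB): [-98, 0]
step 5 (DUP): [-98, 0, 0]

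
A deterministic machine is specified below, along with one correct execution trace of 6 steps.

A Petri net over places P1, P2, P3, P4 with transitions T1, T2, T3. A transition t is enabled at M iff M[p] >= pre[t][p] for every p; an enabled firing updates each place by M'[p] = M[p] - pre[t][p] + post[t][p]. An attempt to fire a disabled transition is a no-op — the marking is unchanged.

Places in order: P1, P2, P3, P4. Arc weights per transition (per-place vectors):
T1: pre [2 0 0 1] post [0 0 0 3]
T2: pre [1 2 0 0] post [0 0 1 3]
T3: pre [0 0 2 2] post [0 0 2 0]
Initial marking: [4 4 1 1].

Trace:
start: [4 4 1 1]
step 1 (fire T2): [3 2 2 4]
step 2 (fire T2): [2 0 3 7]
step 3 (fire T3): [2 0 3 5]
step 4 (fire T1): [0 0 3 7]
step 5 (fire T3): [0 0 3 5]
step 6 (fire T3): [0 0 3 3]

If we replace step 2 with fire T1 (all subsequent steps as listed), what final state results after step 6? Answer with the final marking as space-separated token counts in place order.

(re-executing from step 2 with the substitution; state before step 2: [3 2 2 4])
step 2 (fire T1): [1 2 2 6]
step 3 (fire T3): [1 2 2 4]
step 4 (fire T1): [1 2 2 4]
step 5 (fire T3): [1 2 2 2]
step 6 (fire T3): [1 2 2 0]

1 2 2 0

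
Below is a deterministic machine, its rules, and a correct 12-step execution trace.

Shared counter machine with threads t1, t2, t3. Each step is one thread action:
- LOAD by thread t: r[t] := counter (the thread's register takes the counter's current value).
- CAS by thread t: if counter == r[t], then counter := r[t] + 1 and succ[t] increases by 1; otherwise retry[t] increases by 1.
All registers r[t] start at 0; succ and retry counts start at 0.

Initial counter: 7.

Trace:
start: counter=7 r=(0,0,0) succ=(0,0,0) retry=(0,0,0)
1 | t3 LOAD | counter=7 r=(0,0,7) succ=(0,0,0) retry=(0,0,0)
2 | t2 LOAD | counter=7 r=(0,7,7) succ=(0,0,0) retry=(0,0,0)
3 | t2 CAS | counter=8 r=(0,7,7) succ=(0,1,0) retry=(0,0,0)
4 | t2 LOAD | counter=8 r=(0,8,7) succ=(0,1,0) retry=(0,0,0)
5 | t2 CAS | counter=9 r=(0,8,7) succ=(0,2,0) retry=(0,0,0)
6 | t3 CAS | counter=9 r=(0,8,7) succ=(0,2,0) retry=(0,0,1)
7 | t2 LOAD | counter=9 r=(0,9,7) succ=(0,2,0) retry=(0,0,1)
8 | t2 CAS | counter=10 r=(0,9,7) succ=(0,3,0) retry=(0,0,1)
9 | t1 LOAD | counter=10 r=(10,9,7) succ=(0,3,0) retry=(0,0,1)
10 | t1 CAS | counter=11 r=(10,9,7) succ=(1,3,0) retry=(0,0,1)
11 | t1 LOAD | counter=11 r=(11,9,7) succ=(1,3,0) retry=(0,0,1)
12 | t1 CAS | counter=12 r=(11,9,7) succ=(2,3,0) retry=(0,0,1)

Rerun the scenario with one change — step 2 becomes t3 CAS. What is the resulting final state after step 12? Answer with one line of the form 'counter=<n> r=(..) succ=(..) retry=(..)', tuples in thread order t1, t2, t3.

counter=12 r=(11,9,7) succ=(2,2,1) retry=(0,1,1)

(re-executing from step 2 with the substitution; state before step 2: counter=7 r=(0,0,7) succ=(0,0,0) retry=(0,0,0))
2 | t3 CAS | counter=8 r=(0,0,7) succ=(0,0,1) retry=(0,0,0)
3 | t2 CAS | counter=8 r=(0,0,7) succ=(0,0,1) retry=(0,1,0)
4 | t2 LOAD | counter=8 r=(0,8,7) succ=(0,0,1) retry=(0,1,0)
5 | t2 CAS | counter=9 r=(0,8,7) succ=(0,1,1) retry=(0,1,0)
6 | t3 CAS | counter=9 r=(0,8,7) succ=(0,1,1) retry=(0,1,1)
7 | t2 LOAD | counter=9 r=(0,9,7) succ=(0,1,1) retry=(0,1,1)
8 | t2 CAS | counter=10 r=(0,9,7) succ=(0,2,1) retry=(0,1,1)
9 | t1 LOAD | counter=10 r=(10,9,7) succ=(0,2,1) retry=(0,1,1)
10 | t1 CAS | counter=11 r=(10,9,7) succ=(1,2,1) retry=(0,1,1)
11 | t1 LOAD | counter=11 r=(11,9,7) succ=(1,2,1) retry=(0,1,1)
12 | t1 CAS | counter=12 r=(11,9,7) succ=(2,2,1) retry=(0,1,1)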